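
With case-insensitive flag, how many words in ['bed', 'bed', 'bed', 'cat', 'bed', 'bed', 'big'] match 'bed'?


Case-insensitive matching: compare each word's lowercase form to 'bed'.
  'bed' -> lower='bed' -> MATCH
  'bed' -> lower='bed' -> MATCH
  'bed' -> lower='bed' -> MATCH
  'cat' -> lower='cat' -> no
  'bed' -> lower='bed' -> MATCH
  'bed' -> lower='bed' -> MATCH
  'big' -> lower='big' -> no
Matches: ['bed', 'bed', 'bed', 'bed', 'bed']
Count: 5

5


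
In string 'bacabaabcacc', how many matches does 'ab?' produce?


Pattern 'ab?' matches 'a' optionally followed by 'b'.
String: 'bacabaabcacc'
Scanning left to right for 'a' then checking next char:
  Match 1: 'a' (a not followed by b)
  Match 2: 'ab' (a followed by b)
  Match 3: 'a' (a not followed by b)
  Match 4: 'ab' (a followed by b)
  Match 5: 'a' (a not followed by b)
Total matches: 5

5


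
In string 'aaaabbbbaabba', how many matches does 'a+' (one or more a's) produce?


Pattern 'a+' matches one or more consecutive a's.
String: 'aaaabbbbaabba'
Scanning for runs of a:
  Match 1: 'aaaa' (length 4)
  Match 2: 'aa' (length 2)
  Match 3: 'a' (length 1)
Total matches: 3

3


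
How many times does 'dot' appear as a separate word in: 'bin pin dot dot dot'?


Scanning each word for exact match 'dot':
  Word 1: 'bin' -> no
  Word 2: 'pin' -> no
  Word 3: 'dot' -> MATCH
  Word 4: 'dot' -> MATCH
  Word 5: 'dot' -> MATCH
Total matches: 3

3


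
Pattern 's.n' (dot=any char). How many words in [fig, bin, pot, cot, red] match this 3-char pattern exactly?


Pattern 's.n' means: starts with 's', any single char, ends with 'n'.
Checking each word (must be exactly 3 chars):
  'fig' (len=3): no
  'bin' (len=3): no
  'pot' (len=3): no
  'cot' (len=3): no
  'red' (len=3): no
Matching words: []
Total: 0

0


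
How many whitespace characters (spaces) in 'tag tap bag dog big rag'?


\s matches whitespace characters (spaces, tabs, etc.).
Text: 'tag tap bag dog big rag'
This text has 6 words separated by spaces.
Number of spaces = number of words - 1 = 6 - 1 = 5

5


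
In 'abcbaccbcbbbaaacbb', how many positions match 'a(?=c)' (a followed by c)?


Lookahead 'a(?=c)' matches 'a' only when followed by 'c'.
String: 'abcbaccbcbbbaaacbb'
Checking each position where char is 'a':
  pos 0: 'a' -> no (next='b')
  pos 4: 'a' -> MATCH (next='c')
  pos 12: 'a' -> no (next='a')
  pos 13: 'a' -> no (next='a')
  pos 14: 'a' -> MATCH (next='c')
Matching positions: [4, 14]
Count: 2

2


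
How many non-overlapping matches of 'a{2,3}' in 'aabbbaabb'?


Pattern 'a{2,3}' matches between 2 and 3 consecutive a's (greedy).
String: 'aabbbaabb'
Finding runs of a's and applying greedy matching:
  Run at pos 0: 'aa' (length 2)
  Run at pos 5: 'aa' (length 2)
Matches: ['aa', 'aa']
Count: 2

2


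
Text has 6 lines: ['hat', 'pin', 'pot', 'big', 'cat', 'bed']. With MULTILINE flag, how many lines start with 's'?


With MULTILINE flag, ^ matches the start of each line.
Lines: ['hat', 'pin', 'pot', 'big', 'cat', 'bed']
Checking which lines start with 's':
  Line 1: 'hat' -> no
  Line 2: 'pin' -> no
  Line 3: 'pot' -> no
  Line 4: 'big' -> no
  Line 5: 'cat' -> no
  Line 6: 'bed' -> no
Matching lines: []
Count: 0

0


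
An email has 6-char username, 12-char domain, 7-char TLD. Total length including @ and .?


An email address has format: username@domain.tld
Username length: 6
'@' character: 1
Domain length: 12
'.' character: 1
TLD length: 7
Total = 6 + 1 + 12 + 1 + 7 = 27

27


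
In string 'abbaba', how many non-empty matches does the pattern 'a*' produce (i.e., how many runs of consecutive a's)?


Pattern 'a*' matches zero or more a's. We want non-empty runs of consecutive a's.
String: 'abbaba'
Walking through the string to find runs of a's:
  Run 1: positions 0-0 -> 'a'
  Run 2: positions 3-3 -> 'a'
  Run 3: positions 5-5 -> 'a'
Non-empty runs found: ['a', 'a', 'a']
Count: 3

3


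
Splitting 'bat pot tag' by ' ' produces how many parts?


Splitting by ' ' breaks the string at each occurrence of the separator.
Text: 'bat pot tag'
Parts after split:
  Part 1: 'bat'
  Part 2: 'pot'
  Part 3: 'tag'
Total parts: 3

3


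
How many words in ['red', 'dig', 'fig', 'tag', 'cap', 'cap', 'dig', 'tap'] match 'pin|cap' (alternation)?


Alternation 'pin|cap' matches either 'pin' or 'cap'.
Checking each word:
  'red' -> no
  'dig' -> no
  'fig' -> no
  'tag' -> no
  'cap' -> MATCH
  'cap' -> MATCH
  'dig' -> no
  'tap' -> no
Matches: ['cap', 'cap']
Count: 2

2


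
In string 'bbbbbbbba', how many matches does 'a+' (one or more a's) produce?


Pattern 'a+' matches one or more consecutive a's.
String: 'bbbbbbbba'
Scanning for runs of a:
  Match 1: 'a' (length 1)
Total matches: 1

1


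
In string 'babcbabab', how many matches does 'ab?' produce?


Pattern 'ab?' matches 'a' optionally followed by 'b'.
String: 'babcbabab'
Scanning left to right for 'a' then checking next char:
  Match 1: 'ab' (a followed by b)
  Match 2: 'ab' (a followed by b)
  Match 3: 'ab' (a followed by b)
Total matches: 3

3


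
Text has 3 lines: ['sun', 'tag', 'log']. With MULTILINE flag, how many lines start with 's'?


With MULTILINE flag, ^ matches the start of each line.
Lines: ['sun', 'tag', 'log']
Checking which lines start with 's':
  Line 1: 'sun' -> MATCH
  Line 2: 'tag' -> no
  Line 3: 'log' -> no
Matching lines: ['sun']
Count: 1

1


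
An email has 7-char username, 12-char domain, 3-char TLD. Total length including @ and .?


An email address has format: username@domain.tld
Username length: 7
'@' character: 1
Domain length: 12
'.' character: 1
TLD length: 3
Total = 7 + 1 + 12 + 1 + 3 = 24

24


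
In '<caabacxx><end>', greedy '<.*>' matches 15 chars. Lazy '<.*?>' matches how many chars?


Greedy '<.*>' tries to match as MUCH as possible.
Lazy '<.*?>' tries to match as LITTLE as possible.

String: '<caabacxx><end>'
Greedy '<.*>' starts at first '<' and extends to the LAST '>': '<caabacxx><end>' (15 chars)
Lazy '<.*?>' starts at first '<' and stops at the FIRST '>': '<caabacxx>' (10 chars)

10


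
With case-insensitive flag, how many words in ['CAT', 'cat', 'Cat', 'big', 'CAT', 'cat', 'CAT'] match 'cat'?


Case-insensitive matching: compare each word's lowercase form to 'cat'.
  'CAT' -> lower='cat' -> MATCH
  'cat' -> lower='cat' -> MATCH
  'Cat' -> lower='cat' -> MATCH
  'big' -> lower='big' -> no
  'CAT' -> lower='cat' -> MATCH
  'cat' -> lower='cat' -> MATCH
  'CAT' -> lower='cat' -> MATCH
Matches: ['CAT', 'cat', 'Cat', 'CAT', 'cat', 'CAT']
Count: 6

6


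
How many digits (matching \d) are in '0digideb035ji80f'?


\d matches any digit 0-9.
Scanning '0digideb035ji80f':
  pos 0: '0' -> DIGIT
  pos 8: '0' -> DIGIT
  pos 9: '3' -> DIGIT
  pos 10: '5' -> DIGIT
  pos 13: '8' -> DIGIT
  pos 14: '0' -> DIGIT
Digits found: ['0', '0', '3', '5', '8', '0']
Total: 6

6


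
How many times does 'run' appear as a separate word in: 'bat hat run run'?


Scanning each word for exact match 'run':
  Word 1: 'bat' -> no
  Word 2: 'hat' -> no
  Word 3: 'run' -> MATCH
  Word 4: 'run' -> MATCH
Total matches: 2

2


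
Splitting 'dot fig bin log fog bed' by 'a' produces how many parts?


Splitting by 'a' breaks the string at each occurrence of the separator.
Text: 'dot fig bin log fog bed'
Parts after split:
  Part 1: 'dot fig bin log fog bed'
Total parts: 1

1


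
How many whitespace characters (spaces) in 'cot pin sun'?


\s matches whitespace characters (spaces, tabs, etc.).
Text: 'cot pin sun'
This text has 3 words separated by spaces.
Number of spaces = number of words - 1 = 3 - 1 = 2

2


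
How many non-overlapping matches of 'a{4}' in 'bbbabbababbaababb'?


Pattern 'a{4}' matches exactly 4 consecutive a's (greedy, non-overlapping).
String: 'bbbabbababbaababb'
Scanning for runs of a's:
  Run at pos 3: 'a' (length 1) -> 0 match(es)
  Run at pos 6: 'a' (length 1) -> 0 match(es)
  Run at pos 8: 'a' (length 1) -> 0 match(es)
  Run at pos 11: 'aa' (length 2) -> 0 match(es)
  Run at pos 14: 'a' (length 1) -> 0 match(es)
Matches found: []
Total: 0

0


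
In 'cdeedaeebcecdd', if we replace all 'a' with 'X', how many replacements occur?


re.sub('a', 'X', text) replaces every occurrence of 'a' with 'X'.
Text: 'cdeedaeebcecdd'
Scanning for 'a':
  pos 5: 'a' -> replacement #1
Total replacements: 1

1


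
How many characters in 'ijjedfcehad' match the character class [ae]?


Character class [ae] matches any of: {a, e}
Scanning string 'ijjedfcehad' character by character:
  pos 0: 'i' -> no
  pos 1: 'j' -> no
  pos 2: 'j' -> no
  pos 3: 'e' -> MATCH
  pos 4: 'd' -> no
  pos 5: 'f' -> no
  pos 6: 'c' -> no
  pos 7: 'e' -> MATCH
  pos 8: 'h' -> no
  pos 9: 'a' -> MATCH
  pos 10: 'd' -> no
Total matches: 3

3


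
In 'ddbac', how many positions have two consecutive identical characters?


Looking for consecutive identical characters in 'ddbac':
  pos 0-1: 'd' vs 'd' -> MATCH ('dd')
  pos 1-2: 'd' vs 'b' -> different
  pos 2-3: 'b' vs 'a' -> different
  pos 3-4: 'a' vs 'c' -> different
Consecutive identical pairs: ['dd']
Count: 1

1


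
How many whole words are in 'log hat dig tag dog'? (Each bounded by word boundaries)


Word boundaries (\b) mark the start/end of each word.
Text: 'log hat dig tag dog'
Splitting by whitespace:
  Word 1: 'log'
  Word 2: 'hat'
  Word 3: 'dig'
  Word 4: 'tag'
  Word 5: 'dog'
Total whole words: 5

5


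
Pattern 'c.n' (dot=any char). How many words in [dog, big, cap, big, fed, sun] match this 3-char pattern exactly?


Pattern 'c.n' means: starts with 'c', any single char, ends with 'n'.
Checking each word (must be exactly 3 chars):
  'dog' (len=3): no
  'big' (len=3): no
  'cap' (len=3): no
  'big' (len=3): no
  'fed' (len=3): no
  'sun' (len=3): no
Matching words: []
Total: 0

0


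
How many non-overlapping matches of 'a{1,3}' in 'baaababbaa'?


Pattern 'a{1,3}' matches between 1 and 3 consecutive a's (greedy).
String: 'baaababbaa'
Finding runs of a's and applying greedy matching:
  Run at pos 1: 'aaa' (length 3)
  Run at pos 5: 'a' (length 1)
  Run at pos 8: 'aa' (length 2)
Matches: ['aaa', 'a', 'aa']
Count: 3

3


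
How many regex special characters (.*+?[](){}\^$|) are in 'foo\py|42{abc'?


Regex special characters are: . * + ? [ ] ( ) { } \ ^ $ |
Scanning 'foo\py|42{abc':
  pos 3: '\' -> SPECIAL
  pos 6: '|' -> SPECIAL
  pos 9: '{' -> SPECIAL
Special chars found: ['\\', '|', '{']
Total: 3

3


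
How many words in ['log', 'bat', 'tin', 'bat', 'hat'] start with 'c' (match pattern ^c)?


Pattern ^c anchors to start of word. Check which words begin with 'c':
  'log' -> no
  'bat' -> no
  'tin' -> no
  'bat' -> no
  'hat' -> no
Matching words: []
Count: 0

0


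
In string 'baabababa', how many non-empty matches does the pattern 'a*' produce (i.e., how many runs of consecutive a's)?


Pattern 'a*' matches zero or more a's. We want non-empty runs of consecutive a's.
String: 'baabababa'
Walking through the string to find runs of a's:
  Run 1: positions 1-2 -> 'aa'
  Run 2: positions 4-4 -> 'a'
  Run 3: positions 6-6 -> 'a'
  Run 4: positions 8-8 -> 'a'
Non-empty runs found: ['aa', 'a', 'a', 'a']
Count: 4

4


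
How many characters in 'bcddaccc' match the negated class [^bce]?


Negated class [^bce] matches any char NOT in {b, c, e}
Scanning 'bcddaccc':
  pos 0: 'b' -> no (excluded)
  pos 1: 'c' -> no (excluded)
  pos 2: 'd' -> MATCH
  pos 3: 'd' -> MATCH
  pos 4: 'a' -> MATCH
  pos 5: 'c' -> no (excluded)
  pos 6: 'c' -> no (excluded)
  pos 7: 'c' -> no (excluded)
Total matches: 3

3


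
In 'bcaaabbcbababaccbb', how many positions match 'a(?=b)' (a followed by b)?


Lookahead 'a(?=b)' matches 'a' only when followed by 'b'.
String: 'bcaaabbcbababaccbb'
Checking each position where char is 'a':
  pos 2: 'a' -> no (next='a')
  pos 3: 'a' -> no (next='a')
  pos 4: 'a' -> MATCH (next='b')
  pos 9: 'a' -> MATCH (next='b')
  pos 11: 'a' -> MATCH (next='b')
  pos 13: 'a' -> no (next='c')
Matching positions: [4, 9, 11]
Count: 3

3


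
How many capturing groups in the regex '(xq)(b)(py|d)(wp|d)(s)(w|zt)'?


To count capturing groups, count each '(' that starts a group.
Pattern: '(xq)(b)(py|d)(wp|d)(s)(w|zt)'
Walking through the pattern:
  Position 0: '(' -> group #1
  Position 4: '(' -> group #2
  Position 7: '(' -> group #3
  Position 13: '(' -> group #4
  Position 19: '(' -> group #5
  Position 22: '(' -> group #6
Total capturing groups: 6

6


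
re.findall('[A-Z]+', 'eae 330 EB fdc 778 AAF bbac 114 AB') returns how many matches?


Pattern '[A-Z]+' finds one or more uppercase letters.
Text: 'eae 330 EB fdc 778 AAF bbac 114 AB'
Scanning for matches:
  Match 1: 'EB'
  Match 2: 'AAF'
  Match 3: 'AB'
Total matches: 3

3


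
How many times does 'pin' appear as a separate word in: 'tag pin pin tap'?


Scanning each word for exact match 'pin':
  Word 1: 'tag' -> no
  Word 2: 'pin' -> MATCH
  Word 3: 'pin' -> MATCH
  Word 4: 'tap' -> no
Total matches: 2

2


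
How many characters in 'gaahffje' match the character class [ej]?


Character class [ej] matches any of: {e, j}
Scanning string 'gaahffje' character by character:
  pos 0: 'g' -> no
  pos 1: 'a' -> no
  pos 2: 'a' -> no
  pos 3: 'h' -> no
  pos 4: 'f' -> no
  pos 5: 'f' -> no
  pos 6: 'j' -> MATCH
  pos 7: 'e' -> MATCH
Total matches: 2

2


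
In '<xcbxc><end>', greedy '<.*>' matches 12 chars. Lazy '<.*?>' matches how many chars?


Greedy '<.*>' tries to match as MUCH as possible.
Lazy '<.*?>' tries to match as LITTLE as possible.

String: '<xcbxc><end>'
Greedy '<.*>' starts at first '<' and extends to the LAST '>': '<xcbxc><end>' (12 chars)
Lazy '<.*?>' starts at first '<' and stops at the FIRST '>': '<xcbxc>' (7 chars)

7


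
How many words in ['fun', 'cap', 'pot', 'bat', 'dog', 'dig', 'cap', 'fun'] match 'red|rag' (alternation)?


Alternation 'red|rag' matches either 'red' or 'rag'.
Checking each word:
  'fun' -> no
  'cap' -> no
  'pot' -> no
  'bat' -> no
  'dog' -> no
  'dig' -> no
  'cap' -> no
  'fun' -> no
Matches: []
Count: 0

0


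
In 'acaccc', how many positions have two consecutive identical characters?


Looking for consecutive identical characters in 'acaccc':
  pos 0-1: 'a' vs 'c' -> different
  pos 1-2: 'c' vs 'a' -> different
  pos 2-3: 'a' vs 'c' -> different
  pos 3-4: 'c' vs 'c' -> MATCH ('cc')
  pos 4-5: 'c' vs 'c' -> MATCH ('cc')
Consecutive identical pairs: ['cc', 'cc']
Count: 2

2


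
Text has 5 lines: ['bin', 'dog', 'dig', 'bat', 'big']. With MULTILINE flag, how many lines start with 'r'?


With MULTILINE flag, ^ matches the start of each line.
Lines: ['bin', 'dog', 'dig', 'bat', 'big']
Checking which lines start with 'r':
  Line 1: 'bin' -> no
  Line 2: 'dog' -> no
  Line 3: 'dig' -> no
  Line 4: 'bat' -> no
  Line 5: 'big' -> no
Matching lines: []
Count: 0

0


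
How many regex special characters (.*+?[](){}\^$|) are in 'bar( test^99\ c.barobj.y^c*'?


Regex special characters are: . * + ? [ ] ( ) { } \ ^ $ |
Scanning 'bar( test^99\ c.barobj.y^c*':
  pos 3: '(' -> SPECIAL
  pos 9: '^' -> SPECIAL
  pos 12: '\' -> SPECIAL
  pos 15: '.' -> SPECIAL
  pos 22: '.' -> SPECIAL
  pos 24: '^' -> SPECIAL
  pos 26: '*' -> SPECIAL
Special chars found: ['(', '^', '\\', '.', '.', '^', '*']
Total: 7

7


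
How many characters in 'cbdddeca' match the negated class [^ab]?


Negated class [^ab] matches any char NOT in {a, b}
Scanning 'cbdddeca':
  pos 0: 'c' -> MATCH
  pos 1: 'b' -> no (excluded)
  pos 2: 'd' -> MATCH
  pos 3: 'd' -> MATCH
  pos 4: 'd' -> MATCH
  pos 5: 'e' -> MATCH
  pos 6: 'c' -> MATCH
  pos 7: 'a' -> no (excluded)
Total matches: 6

6


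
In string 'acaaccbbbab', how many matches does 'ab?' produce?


Pattern 'ab?' matches 'a' optionally followed by 'b'.
String: 'acaaccbbbab'
Scanning left to right for 'a' then checking next char:
  Match 1: 'a' (a not followed by b)
  Match 2: 'a' (a not followed by b)
  Match 3: 'a' (a not followed by b)
  Match 4: 'ab' (a followed by b)
Total matches: 4

4


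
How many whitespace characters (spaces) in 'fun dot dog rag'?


\s matches whitespace characters (spaces, tabs, etc.).
Text: 'fun dot dog rag'
This text has 4 words separated by spaces.
Number of spaces = number of words - 1 = 4 - 1 = 3

3


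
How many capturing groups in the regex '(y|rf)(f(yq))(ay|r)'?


To count capturing groups, count each '(' that starts a group.
Pattern: '(y|rf)(f(yq))(ay|r)'
Walking through the pattern:
  Position 0: '(' -> group #1
  Position 6: '(' -> group #2
  Position 8: '(' -> group #3
  Position 13: '(' -> group #4
Total capturing groups: 4

4


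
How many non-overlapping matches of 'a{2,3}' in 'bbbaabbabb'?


Pattern 'a{2,3}' matches between 2 and 3 consecutive a's (greedy).
String: 'bbbaabbabb'
Finding runs of a's and applying greedy matching:
  Run at pos 3: 'aa' (length 2)
  Run at pos 7: 'a' (length 1)
Matches: ['aa']
Count: 1

1


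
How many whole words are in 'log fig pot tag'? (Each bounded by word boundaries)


Word boundaries (\b) mark the start/end of each word.
Text: 'log fig pot tag'
Splitting by whitespace:
  Word 1: 'log'
  Word 2: 'fig'
  Word 3: 'pot'
  Word 4: 'tag'
Total whole words: 4

4


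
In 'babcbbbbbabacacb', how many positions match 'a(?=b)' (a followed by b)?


Lookahead 'a(?=b)' matches 'a' only when followed by 'b'.
String: 'babcbbbbbabacacb'
Checking each position where char is 'a':
  pos 1: 'a' -> MATCH (next='b')
  pos 9: 'a' -> MATCH (next='b')
  pos 11: 'a' -> no (next='c')
  pos 13: 'a' -> no (next='c')
Matching positions: [1, 9]
Count: 2

2


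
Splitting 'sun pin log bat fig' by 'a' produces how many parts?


Splitting by 'a' breaks the string at each occurrence of the separator.
Text: 'sun pin log bat fig'
Parts after split:
  Part 1: 'sun pin log b'
  Part 2: 't fig'
Total parts: 2

2


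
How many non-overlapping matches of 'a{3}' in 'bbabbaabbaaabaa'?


Pattern 'a{3}' matches exactly 3 consecutive a's (greedy, non-overlapping).
String: 'bbabbaabbaaabaa'
Scanning for runs of a's:
  Run at pos 2: 'a' (length 1) -> 0 match(es)
  Run at pos 5: 'aa' (length 2) -> 0 match(es)
  Run at pos 9: 'aaa' (length 3) -> 1 match(es)
  Run at pos 13: 'aa' (length 2) -> 0 match(es)
Matches found: ['aaa']
Total: 1

1


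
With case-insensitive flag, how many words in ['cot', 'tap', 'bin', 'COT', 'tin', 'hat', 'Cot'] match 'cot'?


Case-insensitive matching: compare each word's lowercase form to 'cot'.
  'cot' -> lower='cot' -> MATCH
  'tap' -> lower='tap' -> no
  'bin' -> lower='bin' -> no
  'COT' -> lower='cot' -> MATCH
  'tin' -> lower='tin' -> no
  'hat' -> lower='hat' -> no
  'Cot' -> lower='cot' -> MATCH
Matches: ['cot', 'COT', 'Cot']
Count: 3

3


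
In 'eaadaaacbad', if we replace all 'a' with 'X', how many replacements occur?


re.sub('a', 'X', text) replaces every occurrence of 'a' with 'X'.
Text: 'eaadaaacbad'
Scanning for 'a':
  pos 1: 'a' -> replacement #1
  pos 2: 'a' -> replacement #2
  pos 4: 'a' -> replacement #3
  pos 5: 'a' -> replacement #4
  pos 6: 'a' -> replacement #5
  pos 9: 'a' -> replacement #6
Total replacements: 6

6


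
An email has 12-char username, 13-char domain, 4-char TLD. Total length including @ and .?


An email address has format: username@domain.tld
Username length: 12
'@' character: 1
Domain length: 13
'.' character: 1
TLD length: 4
Total = 12 + 1 + 13 + 1 + 4 = 31

31


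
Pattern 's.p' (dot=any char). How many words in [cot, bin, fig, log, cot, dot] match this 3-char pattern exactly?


Pattern 's.p' means: starts with 's', any single char, ends with 'p'.
Checking each word (must be exactly 3 chars):
  'cot' (len=3): no
  'bin' (len=3): no
  'fig' (len=3): no
  'log' (len=3): no
  'cot' (len=3): no
  'dot' (len=3): no
Matching words: []
Total: 0

0


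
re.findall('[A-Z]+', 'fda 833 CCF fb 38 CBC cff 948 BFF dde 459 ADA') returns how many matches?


Pattern '[A-Z]+' finds one or more uppercase letters.
Text: 'fda 833 CCF fb 38 CBC cff 948 BFF dde 459 ADA'
Scanning for matches:
  Match 1: 'CCF'
  Match 2: 'CBC'
  Match 3: 'BFF'
  Match 4: 'ADA'
Total matches: 4

4


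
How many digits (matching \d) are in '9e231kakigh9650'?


\d matches any digit 0-9.
Scanning '9e231kakigh9650':
  pos 0: '9' -> DIGIT
  pos 2: '2' -> DIGIT
  pos 3: '3' -> DIGIT
  pos 4: '1' -> DIGIT
  pos 11: '9' -> DIGIT
  pos 12: '6' -> DIGIT
  pos 13: '5' -> DIGIT
  pos 14: '0' -> DIGIT
Digits found: ['9', '2', '3', '1', '9', '6', '5', '0']
Total: 8

8


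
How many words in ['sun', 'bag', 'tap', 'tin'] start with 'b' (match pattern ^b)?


Pattern ^b anchors to start of word. Check which words begin with 'b':
  'sun' -> no
  'bag' -> MATCH (starts with 'b')
  'tap' -> no
  'tin' -> no
Matching words: ['bag']
Count: 1

1


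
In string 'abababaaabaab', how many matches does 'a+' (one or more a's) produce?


Pattern 'a+' matches one or more consecutive a's.
String: 'abababaaabaab'
Scanning for runs of a:
  Match 1: 'a' (length 1)
  Match 2: 'a' (length 1)
  Match 3: 'a' (length 1)
  Match 4: 'aaa' (length 3)
  Match 5: 'aa' (length 2)
Total matches: 5

5


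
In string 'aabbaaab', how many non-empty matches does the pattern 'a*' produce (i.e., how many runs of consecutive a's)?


Pattern 'a*' matches zero or more a's. We want non-empty runs of consecutive a's.
String: 'aabbaaab'
Walking through the string to find runs of a's:
  Run 1: positions 0-1 -> 'aa'
  Run 2: positions 4-6 -> 'aaa'
Non-empty runs found: ['aa', 'aaa']
Count: 2

2


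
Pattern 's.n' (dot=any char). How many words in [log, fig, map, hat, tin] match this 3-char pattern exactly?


Pattern 's.n' means: starts with 's', any single char, ends with 'n'.
Checking each word (must be exactly 3 chars):
  'log' (len=3): no
  'fig' (len=3): no
  'map' (len=3): no
  'hat' (len=3): no
  'tin' (len=3): no
Matching words: []
Total: 0

0


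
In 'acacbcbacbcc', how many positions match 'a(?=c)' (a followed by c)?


Lookahead 'a(?=c)' matches 'a' only when followed by 'c'.
String: 'acacbcbacbcc'
Checking each position where char is 'a':
  pos 0: 'a' -> MATCH (next='c')
  pos 2: 'a' -> MATCH (next='c')
  pos 7: 'a' -> MATCH (next='c')
Matching positions: [0, 2, 7]
Count: 3

3


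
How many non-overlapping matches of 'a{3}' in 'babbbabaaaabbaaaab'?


Pattern 'a{3}' matches exactly 3 consecutive a's (greedy, non-overlapping).
String: 'babbbabaaaabbaaaab'
Scanning for runs of a's:
  Run at pos 1: 'a' (length 1) -> 0 match(es)
  Run at pos 5: 'a' (length 1) -> 0 match(es)
  Run at pos 7: 'aaaa' (length 4) -> 1 match(es)
  Run at pos 13: 'aaaa' (length 4) -> 1 match(es)
Matches found: ['aaa', 'aaa']
Total: 2

2


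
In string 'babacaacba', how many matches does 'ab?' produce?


Pattern 'ab?' matches 'a' optionally followed by 'b'.
String: 'babacaacba'
Scanning left to right for 'a' then checking next char:
  Match 1: 'ab' (a followed by b)
  Match 2: 'a' (a not followed by b)
  Match 3: 'a' (a not followed by b)
  Match 4: 'a' (a not followed by b)
  Match 5: 'a' (a not followed by b)
Total matches: 5

5


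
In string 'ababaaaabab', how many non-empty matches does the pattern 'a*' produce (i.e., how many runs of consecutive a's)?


Pattern 'a*' matches zero or more a's. We want non-empty runs of consecutive a's.
String: 'ababaaaabab'
Walking through the string to find runs of a's:
  Run 1: positions 0-0 -> 'a'
  Run 2: positions 2-2 -> 'a'
  Run 3: positions 4-7 -> 'aaaa'
  Run 4: positions 9-9 -> 'a'
Non-empty runs found: ['a', 'a', 'aaaa', 'a']
Count: 4

4


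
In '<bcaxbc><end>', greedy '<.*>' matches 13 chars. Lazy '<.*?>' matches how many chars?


Greedy '<.*>' tries to match as MUCH as possible.
Lazy '<.*?>' tries to match as LITTLE as possible.

String: '<bcaxbc><end>'
Greedy '<.*>' starts at first '<' and extends to the LAST '>': '<bcaxbc><end>' (13 chars)
Lazy '<.*?>' starts at first '<' and stops at the FIRST '>': '<bcaxbc>' (8 chars)

8


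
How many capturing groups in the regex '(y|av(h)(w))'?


To count capturing groups, count each '(' that starts a group.
Pattern: '(y|av(h)(w))'
Walking through the pattern:
  Position 0: '(' -> group #1
  Position 5: '(' -> group #2
  Position 8: '(' -> group #3
Total capturing groups: 3

3


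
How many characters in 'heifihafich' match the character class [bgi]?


Character class [bgi] matches any of: {b, g, i}
Scanning string 'heifihafich' character by character:
  pos 0: 'h' -> no
  pos 1: 'e' -> no
  pos 2: 'i' -> MATCH
  pos 3: 'f' -> no
  pos 4: 'i' -> MATCH
  pos 5: 'h' -> no
  pos 6: 'a' -> no
  pos 7: 'f' -> no
  pos 8: 'i' -> MATCH
  pos 9: 'c' -> no
  pos 10: 'h' -> no
Total matches: 3

3


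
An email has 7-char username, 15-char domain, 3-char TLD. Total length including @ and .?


An email address has format: username@domain.tld
Username length: 7
'@' character: 1
Domain length: 15
'.' character: 1
TLD length: 3
Total = 7 + 1 + 15 + 1 + 3 = 27

27


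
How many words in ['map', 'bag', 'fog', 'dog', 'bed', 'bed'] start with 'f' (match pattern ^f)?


Pattern ^f anchors to start of word. Check which words begin with 'f':
  'map' -> no
  'bag' -> no
  'fog' -> MATCH (starts with 'f')
  'dog' -> no
  'bed' -> no
  'bed' -> no
Matching words: ['fog']
Count: 1

1


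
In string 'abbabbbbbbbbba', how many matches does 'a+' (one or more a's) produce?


Pattern 'a+' matches one or more consecutive a's.
String: 'abbabbbbbbbbba'
Scanning for runs of a:
  Match 1: 'a' (length 1)
  Match 2: 'a' (length 1)
  Match 3: 'a' (length 1)
Total matches: 3

3


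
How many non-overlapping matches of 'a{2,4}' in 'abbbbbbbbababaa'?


Pattern 'a{2,4}' matches between 2 and 4 consecutive a's (greedy).
String: 'abbbbbbbbababaa'
Finding runs of a's and applying greedy matching:
  Run at pos 0: 'a' (length 1)
  Run at pos 9: 'a' (length 1)
  Run at pos 11: 'a' (length 1)
  Run at pos 13: 'aa' (length 2)
Matches: ['aa']
Count: 1

1


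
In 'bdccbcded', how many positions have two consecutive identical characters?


Looking for consecutive identical characters in 'bdccbcded':
  pos 0-1: 'b' vs 'd' -> different
  pos 1-2: 'd' vs 'c' -> different
  pos 2-3: 'c' vs 'c' -> MATCH ('cc')
  pos 3-4: 'c' vs 'b' -> different
  pos 4-5: 'b' vs 'c' -> different
  pos 5-6: 'c' vs 'd' -> different
  pos 6-7: 'd' vs 'e' -> different
  pos 7-8: 'e' vs 'd' -> different
Consecutive identical pairs: ['cc']
Count: 1

1


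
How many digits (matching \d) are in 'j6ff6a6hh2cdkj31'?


\d matches any digit 0-9.
Scanning 'j6ff6a6hh2cdkj31':
  pos 1: '6' -> DIGIT
  pos 4: '6' -> DIGIT
  pos 6: '6' -> DIGIT
  pos 9: '2' -> DIGIT
  pos 14: '3' -> DIGIT
  pos 15: '1' -> DIGIT
Digits found: ['6', '6', '6', '2', '3', '1']
Total: 6

6


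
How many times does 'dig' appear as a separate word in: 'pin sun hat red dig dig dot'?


Scanning each word for exact match 'dig':
  Word 1: 'pin' -> no
  Word 2: 'sun' -> no
  Word 3: 'hat' -> no
  Word 4: 'red' -> no
  Word 5: 'dig' -> MATCH
  Word 6: 'dig' -> MATCH
  Word 7: 'dot' -> no
Total matches: 2

2


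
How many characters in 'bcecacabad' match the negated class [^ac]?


Negated class [^ac] matches any char NOT in {a, c}
Scanning 'bcecacabad':
  pos 0: 'b' -> MATCH
  pos 1: 'c' -> no (excluded)
  pos 2: 'e' -> MATCH
  pos 3: 'c' -> no (excluded)
  pos 4: 'a' -> no (excluded)
  pos 5: 'c' -> no (excluded)
  pos 6: 'a' -> no (excluded)
  pos 7: 'b' -> MATCH
  pos 8: 'a' -> no (excluded)
  pos 9: 'd' -> MATCH
Total matches: 4

4


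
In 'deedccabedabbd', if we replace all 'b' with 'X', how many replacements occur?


re.sub('b', 'X', text) replaces every occurrence of 'b' with 'X'.
Text: 'deedccabedabbd'
Scanning for 'b':
  pos 7: 'b' -> replacement #1
  pos 11: 'b' -> replacement #2
  pos 12: 'b' -> replacement #3
Total replacements: 3

3


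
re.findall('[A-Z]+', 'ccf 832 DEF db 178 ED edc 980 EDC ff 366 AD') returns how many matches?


Pattern '[A-Z]+' finds one or more uppercase letters.
Text: 'ccf 832 DEF db 178 ED edc 980 EDC ff 366 AD'
Scanning for matches:
  Match 1: 'DEF'
  Match 2: 'ED'
  Match 3: 'EDC'
  Match 4: 'AD'
Total matches: 4

4


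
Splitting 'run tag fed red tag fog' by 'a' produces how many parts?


Splitting by 'a' breaks the string at each occurrence of the separator.
Text: 'run tag fed red tag fog'
Parts after split:
  Part 1: 'run t'
  Part 2: 'g fed red t'
  Part 3: 'g fog'
Total parts: 3

3


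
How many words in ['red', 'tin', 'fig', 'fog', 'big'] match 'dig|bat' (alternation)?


Alternation 'dig|bat' matches either 'dig' or 'bat'.
Checking each word:
  'red' -> no
  'tin' -> no
  'fig' -> no
  'fog' -> no
  'big' -> no
Matches: []
Count: 0

0


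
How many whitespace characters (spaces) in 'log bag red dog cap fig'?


\s matches whitespace characters (spaces, tabs, etc.).
Text: 'log bag red dog cap fig'
This text has 6 words separated by spaces.
Number of spaces = number of words - 1 = 6 - 1 = 5

5


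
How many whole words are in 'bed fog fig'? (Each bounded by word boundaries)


Word boundaries (\b) mark the start/end of each word.
Text: 'bed fog fig'
Splitting by whitespace:
  Word 1: 'bed'
  Word 2: 'fog'
  Word 3: 'fig'
Total whole words: 3

3


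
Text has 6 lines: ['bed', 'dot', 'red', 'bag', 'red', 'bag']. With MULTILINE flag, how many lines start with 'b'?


With MULTILINE flag, ^ matches the start of each line.
Lines: ['bed', 'dot', 'red', 'bag', 'red', 'bag']
Checking which lines start with 'b':
  Line 1: 'bed' -> MATCH
  Line 2: 'dot' -> no
  Line 3: 'red' -> no
  Line 4: 'bag' -> MATCH
  Line 5: 'red' -> no
  Line 6: 'bag' -> MATCH
Matching lines: ['bed', 'bag', 'bag']
Count: 3

3


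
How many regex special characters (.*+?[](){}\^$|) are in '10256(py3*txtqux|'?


Regex special characters are: . * + ? [ ] ( ) { } \ ^ $ |
Scanning '10256(py3*txtqux|':
  pos 5: '(' -> SPECIAL
  pos 9: '*' -> SPECIAL
  pos 16: '|' -> SPECIAL
Special chars found: ['(', '*', '|']
Total: 3

3


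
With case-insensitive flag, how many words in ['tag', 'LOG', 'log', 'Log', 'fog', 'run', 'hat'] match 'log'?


Case-insensitive matching: compare each word's lowercase form to 'log'.
  'tag' -> lower='tag' -> no
  'LOG' -> lower='log' -> MATCH
  'log' -> lower='log' -> MATCH
  'Log' -> lower='log' -> MATCH
  'fog' -> lower='fog' -> no
  'run' -> lower='run' -> no
  'hat' -> lower='hat' -> no
Matches: ['LOG', 'log', 'Log']
Count: 3

3


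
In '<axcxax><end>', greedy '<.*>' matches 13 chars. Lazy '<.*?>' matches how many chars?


Greedy '<.*>' tries to match as MUCH as possible.
Lazy '<.*?>' tries to match as LITTLE as possible.

String: '<axcxax><end>'
Greedy '<.*>' starts at first '<' and extends to the LAST '>': '<axcxax><end>' (13 chars)
Lazy '<.*?>' starts at first '<' and stops at the FIRST '>': '<axcxax>' (8 chars)

8


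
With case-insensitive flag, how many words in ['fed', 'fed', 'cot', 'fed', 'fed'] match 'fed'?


Case-insensitive matching: compare each word's lowercase form to 'fed'.
  'fed' -> lower='fed' -> MATCH
  'fed' -> lower='fed' -> MATCH
  'cot' -> lower='cot' -> no
  'fed' -> lower='fed' -> MATCH
  'fed' -> lower='fed' -> MATCH
Matches: ['fed', 'fed', 'fed', 'fed']
Count: 4

4


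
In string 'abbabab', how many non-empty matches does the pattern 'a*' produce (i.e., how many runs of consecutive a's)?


Pattern 'a*' matches zero or more a's. We want non-empty runs of consecutive a's.
String: 'abbabab'
Walking through the string to find runs of a's:
  Run 1: positions 0-0 -> 'a'
  Run 2: positions 3-3 -> 'a'
  Run 3: positions 5-5 -> 'a'
Non-empty runs found: ['a', 'a', 'a']
Count: 3

3


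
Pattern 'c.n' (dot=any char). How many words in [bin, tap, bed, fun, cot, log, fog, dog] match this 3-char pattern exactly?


Pattern 'c.n' means: starts with 'c', any single char, ends with 'n'.
Checking each word (must be exactly 3 chars):
  'bin' (len=3): no
  'tap' (len=3): no
  'bed' (len=3): no
  'fun' (len=3): no
  'cot' (len=3): no
  'log' (len=3): no
  'fog' (len=3): no
  'dog' (len=3): no
Matching words: []
Total: 0

0


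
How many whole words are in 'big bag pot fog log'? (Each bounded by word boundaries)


Word boundaries (\b) mark the start/end of each word.
Text: 'big bag pot fog log'
Splitting by whitespace:
  Word 1: 'big'
  Word 2: 'bag'
  Word 3: 'pot'
  Word 4: 'fog'
  Word 5: 'log'
Total whole words: 5

5


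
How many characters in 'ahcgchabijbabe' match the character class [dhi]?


Character class [dhi] matches any of: {d, h, i}
Scanning string 'ahcgchabijbabe' character by character:
  pos 0: 'a' -> no
  pos 1: 'h' -> MATCH
  pos 2: 'c' -> no
  pos 3: 'g' -> no
  pos 4: 'c' -> no
  pos 5: 'h' -> MATCH
  pos 6: 'a' -> no
  pos 7: 'b' -> no
  pos 8: 'i' -> MATCH
  pos 9: 'j' -> no
  pos 10: 'b' -> no
  pos 11: 'a' -> no
  pos 12: 'b' -> no
  pos 13: 'e' -> no
Total matches: 3

3


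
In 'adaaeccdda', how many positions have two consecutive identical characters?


Looking for consecutive identical characters in 'adaaeccdda':
  pos 0-1: 'a' vs 'd' -> different
  pos 1-2: 'd' vs 'a' -> different
  pos 2-3: 'a' vs 'a' -> MATCH ('aa')
  pos 3-4: 'a' vs 'e' -> different
  pos 4-5: 'e' vs 'c' -> different
  pos 5-6: 'c' vs 'c' -> MATCH ('cc')
  pos 6-7: 'c' vs 'd' -> different
  pos 7-8: 'd' vs 'd' -> MATCH ('dd')
  pos 8-9: 'd' vs 'a' -> different
Consecutive identical pairs: ['aa', 'cc', 'dd']
Count: 3

3


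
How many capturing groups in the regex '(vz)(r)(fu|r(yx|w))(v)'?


To count capturing groups, count each '(' that starts a group.
Pattern: '(vz)(r)(fu|r(yx|w))(v)'
Walking through the pattern:
  Position 0: '(' -> group #1
  Position 4: '(' -> group #2
  Position 7: '(' -> group #3
  Position 12: '(' -> group #4
  Position 19: '(' -> group #5
Total capturing groups: 5

5


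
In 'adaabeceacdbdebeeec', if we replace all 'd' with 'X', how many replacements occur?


re.sub('d', 'X', text) replaces every occurrence of 'd' with 'X'.
Text: 'adaabeceacdbdebeeec'
Scanning for 'd':
  pos 1: 'd' -> replacement #1
  pos 10: 'd' -> replacement #2
  pos 12: 'd' -> replacement #3
Total replacements: 3

3


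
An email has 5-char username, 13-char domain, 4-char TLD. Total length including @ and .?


An email address has format: username@domain.tld
Username length: 5
'@' character: 1
Domain length: 13
'.' character: 1
TLD length: 4
Total = 5 + 1 + 13 + 1 + 4 = 24

24


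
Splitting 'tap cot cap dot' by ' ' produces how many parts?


Splitting by ' ' breaks the string at each occurrence of the separator.
Text: 'tap cot cap dot'
Parts after split:
  Part 1: 'tap'
  Part 2: 'cot'
  Part 3: 'cap'
  Part 4: 'dot'
Total parts: 4

4


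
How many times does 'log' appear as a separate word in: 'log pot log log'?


Scanning each word for exact match 'log':
  Word 1: 'log' -> MATCH
  Word 2: 'pot' -> no
  Word 3: 'log' -> MATCH
  Word 4: 'log' -> MATCH
Total matches: 3

3


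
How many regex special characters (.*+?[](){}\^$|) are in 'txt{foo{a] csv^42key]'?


Regex special characters are: . * + ? [ ] ( ) { } \ ^ $ |
Scanning 'txt{foo{a] csv^42key]':
  pos 3: '{' -> SPECIAL
  pos 7: '{' -> SPECIAL
  pos 9: ']' -> SPECIAL
  pos 14: '^' -> SPECIAL
  pos 20: ']' -> SPECIAL
Special chars found: ['{', '{', ']', '^', ']']
Total: 5

5


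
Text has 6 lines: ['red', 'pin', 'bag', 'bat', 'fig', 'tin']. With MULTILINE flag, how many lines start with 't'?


With MULTILINE flag, ^ matches the start of each line.
Lines: ['red', 'pin', 'bag', 'bat', 'fig', 'tin']
Checking which lines start with 't':
  Line 1: 'red' -> no
  Line 2: 'pin' -> no
  Line 3: 'bag' -> no
  Line 4: 'bat' -> no
  Line 5: 'fig' -> no
  Line 6: 'tin' -> MATCH
Matching lines: ['tin']
Count: 1

1


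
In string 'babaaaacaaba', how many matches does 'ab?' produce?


Pattern 'ab?' matches 'a' optionally followed by 'b'.
String: 'babaaaacaaba'
Scanning left to right for 'a' then checking next char:
  Match 1: 'ab' (a followed by b)
  Match 2: 'a' (a not followed by b)
  Match 3: 'a' (a not followed by b)
  Match 4: 'a' (a not followed by b)
  Match 5: 'a' (a not followed by b)
  Match 6: 'a' (a not followed by b)
  Match 7: 'ab' (a followed by b)
  Match 8: 'a' (a not followed by b)
Total matches: 8

8


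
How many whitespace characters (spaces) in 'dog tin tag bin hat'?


\s matches whitespace characters (spaces, tabs, etc.).
Text: 'dog tin tag bin hat'
This text has 5 words separated by spaces.
Number of spaces = number of words - 1 = 5 - 1 = 4

4


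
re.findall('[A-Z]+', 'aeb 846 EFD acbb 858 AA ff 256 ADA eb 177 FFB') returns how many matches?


Pattern '[A-Z]+' finds one or more uppercase letters.
Text: 'aeb 846 EFD acbb 858 AA ff 256 ADA eb 177 FFB'
Scanning for matches:
  Match 1: 'EFD'
  Match 2: 'AA'
  Match 3: 'ADA'
  Match 4: 'FFB'
Total matches: 4

4


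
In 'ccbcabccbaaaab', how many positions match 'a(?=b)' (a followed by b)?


Lookahead 'a(?=b)' matches 'a' only when followed by 'b'.
String: 'ccbcabccbaaaab'
Checking each position where char is 'a':
  pos 4: 'a' -> MATCH (next='b')
  pos 9: 'a' -> no (next='a')
  pos 10: 'a' -> no (next='a')
  pos 11: 'a' -> no (next='a')
  pos 12: 'a' -> MATCH (next='b')
Matching positions: [4, 12]
Count: 2

2


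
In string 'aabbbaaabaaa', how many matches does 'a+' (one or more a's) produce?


Pattern 'a+' matches one or more consecutive a's.
String: 'aabbbaaabaaa'
Scanning for runs of a:
  Match 1: 'aa' (length 2)
  Match 2: 'aaa' (length 3)
  Match 3: 'aaa' (length 3)
Total matches: 3

3


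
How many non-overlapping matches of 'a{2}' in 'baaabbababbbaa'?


Pattern 'a{2}' matches exactly 2 consecutive a's (greedy, non-overlapping).
String: 'baaabbababbbaa'
Scanning for runs of a's:
  Run at pos 1: 'aaa' (length 3) -> 1 match(es)
  Run at pos 6: 'a' (length 1) -> 0 match(es)
  Run at pos 8: 'a' (length 1) -> 0 match(es)
  Run at pos 12: 'aa' (length 2) -> 1 match(es)
Matches found: ['aa', 'aa']
Total: 2

2


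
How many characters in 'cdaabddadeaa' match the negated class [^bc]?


Negated class [^bc] matches any char NOT in {b, c}
Scanning 'cdaabddadeaa':
  pos 0: 'c' -> no (excluded)
  pos 1: 'd' -> MATCH
  pos 2: 'a' -> MATCH
  pos 3: 'a' -> MATCH
  pos 4: 'b' -> no (excluded)
  pos 5: 'd' -> MATCH
  pos 6: 'd' -> MATCH
  pos 7: 'a' -> MATCH
  pos 8: 'd' -> MATCH
  pos 9: 'e' -> MATCH
  pos 10: 'a' -> MATCH
  pos 11: 'a' -> MATCH
Total matches: 10

10


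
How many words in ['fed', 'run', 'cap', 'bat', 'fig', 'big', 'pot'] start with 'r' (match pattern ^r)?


Pattern ^r anchors to start of word. Check which words begin with 'r':
  'fed' -> no
  'run' -> MATCH (starts with 'r')
  'cap' -> no
  'bat' -> no
  'fig' -> no
  'big' -> no
  'pot' -> no
Matching words: ['run']
Count: 1

1


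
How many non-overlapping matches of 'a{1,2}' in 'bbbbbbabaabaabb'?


Pattern 'a{1,2}' matches between 1 and 2 consecutive a's (greedy).
String: 'bbbbbbabaabaabb'
Finding runs of a's and applying greedy matching:
  Run at pos 6: 'a' (length 1)
  Run at pos 8: 'aa' (length 2)
  Run at pos 11: 'aa' (length 2)
Matches: ['a', 'aa', 'aa']
Count: 3

3


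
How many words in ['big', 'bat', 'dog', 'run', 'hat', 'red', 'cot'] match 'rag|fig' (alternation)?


Alternation 'rag|fig' matches either 'rag' or 'fig'.
Checking each word:
  'big' -> no
  'bat' -> no
  'dog' -> no
  'run' -> no
  'hat' -> no
  'red' -> no
  'cot' -> no
Matches: []
Count: 0

0


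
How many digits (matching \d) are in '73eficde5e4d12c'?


\d matches any digit 0-9.
Scanning '73eficde5e4d12c':
  pos 0: '7' -> DIGIT
  pos 1: '3' -> DIGIT
  pos 8: '5' -> DIGIT
  pos 10: '4' -> DIGIT
  pos 12: '1' -> DIGIT
  pos 13: '2' -> DIGIT
Digits found: ['7', '3', '5', '4', '1', '2']
Total: 6

6


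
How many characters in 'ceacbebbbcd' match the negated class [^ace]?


Negated class [^ace] matches any char NOT in {a, c, e}
Scanning 'ceacbebbbcd':
  pos 0: 'c' -> no (excluded)
  pos 1: 'e' -> no (excluded)
  pos 2: 'a' -> no (excluded)
  pos 3: 'c' -> no (excluded)
  pos 4: 'b' -> MATCH
  pos 5: 'e' -> no (excluded)
  pos 6: 'b' -> MATCH
  pos 7: 'b' -> MATCH
  pos 8: 'b' -> MATCH
  pos 9: 'c' -> no (excluded)
  pos 10: 'd' -> MATCH
Total matches: 5

5
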